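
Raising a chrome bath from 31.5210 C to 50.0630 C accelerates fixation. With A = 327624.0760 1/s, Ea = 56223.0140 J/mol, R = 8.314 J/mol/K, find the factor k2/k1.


T1 = 31.5210 + 273.15 = 304.6710 K; T2 = 50.0630 + 273.15 = 323.2130 K
k1 = A * exp(-Ea/(R*T1)) = 327624.0760 * exp(-56223.0140/(8.314*304.6710)) = 7.5130e-05 1/s
k2 = A * exp(-Ea/(R*T2)) = 327624.0760 * exp(-56223.0140/(8.314*323.2130)) = 2.6842e-04 1/s
k2/k1 = 2.6842e-04 / 7.5130e-05 = 3.5727


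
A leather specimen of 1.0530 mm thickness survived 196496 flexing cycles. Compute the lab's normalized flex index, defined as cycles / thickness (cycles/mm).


Formula: Index = cycles / thickness
Substituting: Index = 196496 / 1.0530
Result: 186605.8879 cycles/mm


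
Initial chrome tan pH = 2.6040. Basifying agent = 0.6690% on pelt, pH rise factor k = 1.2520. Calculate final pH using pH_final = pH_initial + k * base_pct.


Formula: pH_final = pH_initial + k * base_pct
Substituting: pH_final = 2.6040 + 1.2520 * 0.6690
Result: 3.4416


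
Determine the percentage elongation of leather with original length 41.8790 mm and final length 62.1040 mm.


Formula: Elongation = (Lf - L0) / L0 * 100
Substituting: Elongation = (62.1040 - 41.8790) / 41.8790 * 100
Result: 48.2939 %


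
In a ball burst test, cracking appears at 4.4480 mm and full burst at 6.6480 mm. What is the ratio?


Formula: Ratio = crack / burst
Substituting: Ratio = 4.4480 / 6.6480
Result: 0.6691


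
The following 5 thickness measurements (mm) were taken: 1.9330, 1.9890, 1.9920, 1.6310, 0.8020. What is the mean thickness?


Formula: Average = sum / n
Substituting: Average = 8.3470 / 5
Result: 1.6694 mm


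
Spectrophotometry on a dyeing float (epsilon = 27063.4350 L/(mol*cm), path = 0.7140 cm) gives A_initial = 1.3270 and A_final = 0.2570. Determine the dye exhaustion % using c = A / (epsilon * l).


c_initial = A_i / (epsilon * l) = 1.3270 / (27063.4350 * 0.7140) = 6.8674e-05 mol/L
c_final = A_f / (epsilon * l) = 0.2570 / (27063.4350 * 0.7140) = 1.3300e-05 mol/L
Exhaustion = (c_initial - c_final) / c_initial * 100 = (6.8674e-05 - 1.3300e-05) / 6.8674e-05 * 100 = 80.6330 %


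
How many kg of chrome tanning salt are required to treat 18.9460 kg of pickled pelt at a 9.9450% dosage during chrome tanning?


Formula: Chrome = substrate * pct / 100
Substituting: Chrome = 18.9460 * 9.9450 / 100
Result: 1.8842 kg


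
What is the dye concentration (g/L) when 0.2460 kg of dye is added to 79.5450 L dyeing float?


Formula: Conc = dye_mass(kg) / volume(L) * 1000
Substituting: Conc = 0.2460 / 79.5450 * 1000
Result: 3.0926 g/L


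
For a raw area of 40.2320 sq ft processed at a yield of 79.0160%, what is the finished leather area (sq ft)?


Formula: finished = raw * yield / 100
Substituting: finished = 40.2320 * 79.0160 / 100
Result: 31.7897 sq ft


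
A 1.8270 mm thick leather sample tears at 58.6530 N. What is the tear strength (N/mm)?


Formula: Tear strength = force / thickness
Substituting: Tear strength = 58.6530 / 1.8270
Result: 32.1034 N/mm


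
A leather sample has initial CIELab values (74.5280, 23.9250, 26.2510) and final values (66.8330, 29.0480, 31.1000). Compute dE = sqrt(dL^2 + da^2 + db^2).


dL = -7.6950, da = 5.1230, db = 4.8490
dE = sqrt((-7.6950)^2 + 5.1230^2 + 4.8490^2) = 10.4389


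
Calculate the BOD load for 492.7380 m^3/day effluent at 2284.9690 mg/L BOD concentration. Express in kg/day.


Formula: BOD_load = volume * conc / 1000
Substituting: BOD_load = 492.7380 * 2284.9690 / 1000
Result: 1125.8911 kg/day


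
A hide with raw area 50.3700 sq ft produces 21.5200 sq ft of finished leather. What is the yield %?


Formula: Yield = finished / raw * 100
Substituting: Yield = 21.5200 / 50.3700 * 100
Result: 42.7238 %


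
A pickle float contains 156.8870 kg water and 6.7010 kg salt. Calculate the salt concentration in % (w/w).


Formula: Conc = salt / (water + salt) * 100
Substituting: Conc = 6.7010 / (156.8870 + 6.7010) * 100
Result: 4.0963 %


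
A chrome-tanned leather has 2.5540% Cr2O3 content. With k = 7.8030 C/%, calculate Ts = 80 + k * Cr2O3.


Formula: Ts = 80 + k * Cr2O3
Substituting: Ts = 80 + 7.8030 * 2.5540
Result: 99.9289 C


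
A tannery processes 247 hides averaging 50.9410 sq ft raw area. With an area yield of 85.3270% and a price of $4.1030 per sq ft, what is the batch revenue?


Raw_total = N * avg_area = 247 * 50.9410 = 12582.4270 sq ft
Finished = Raw_total * yield / 100 = 12582.4270 * 85.3270 / 100 = 10736.2075 sq ft
Value = Finished * price = 10736.2075 * 4.1030 = 44050.6593 $


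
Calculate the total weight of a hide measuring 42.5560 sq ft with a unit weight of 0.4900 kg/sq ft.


Formula: Weight = area * weight_per_sqft
Substituting: Weight = 42.5560 * 0.4900
Result: 20.8524 kg


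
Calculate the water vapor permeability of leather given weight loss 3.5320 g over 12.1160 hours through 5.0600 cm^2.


Formula: WVP = loss / (area * time)
Substituting: WVP = 3.5320 / (5.0600 * 12.1160)
Result: 0.0576117 g/(cm^2*hr)


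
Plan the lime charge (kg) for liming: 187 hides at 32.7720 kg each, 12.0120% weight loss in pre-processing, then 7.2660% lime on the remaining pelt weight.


Total_raw = N * avg_wt = 187 * 32.7720 = 6128.3640 kg
Substrate = Total_raw * (1 - loss/100) = 6128.3640 * (1 - 12.0120/100) = 5392.2249 kg
Lime = Substrate * pct / 100 = 5392.2249 * 7.2660 / 100 = 391.7991 kg


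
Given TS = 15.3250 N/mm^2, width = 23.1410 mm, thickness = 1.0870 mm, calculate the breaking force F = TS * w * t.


Formula: F = TS * w * t
Substituting: F = 15.3250 * 23.1410 * 1.0870
Result: 385.4891 N


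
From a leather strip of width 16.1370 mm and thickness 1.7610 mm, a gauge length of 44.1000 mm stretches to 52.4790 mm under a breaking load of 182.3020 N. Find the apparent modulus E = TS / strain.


TS = F / (w * t) = 182.3020 / (16.1370 * 1.7610) = 6.4152 N/mm^2
strain = (Lf - L0) / L0 = (52.4790 - 44.1000) / 44.1000 = 0.1900
E = TS / strain = 6.4152 / 0.1900 = 33.7641 N/mm^2


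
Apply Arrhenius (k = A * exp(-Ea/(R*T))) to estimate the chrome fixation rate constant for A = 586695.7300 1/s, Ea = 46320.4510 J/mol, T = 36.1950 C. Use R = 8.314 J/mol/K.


T_K = T_C + 273.15 = 36.1950 + 273.15 = 309.3450 K
exponent = -Ea / (R * T_K) = -46320.4510 / (8.314 * 309.3450) = -18.0102
k = A * exp(exponent) = 586695.7300 * exp(-18.0102) = 0.00884427 1/s


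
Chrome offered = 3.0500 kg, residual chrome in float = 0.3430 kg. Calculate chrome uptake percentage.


Formula: Uptake = (offered - residual) / offered * 100
Substituting: Uptake = (3.0500 - 0.3430) / 3.0500 * 100
Result: 88.7541 %


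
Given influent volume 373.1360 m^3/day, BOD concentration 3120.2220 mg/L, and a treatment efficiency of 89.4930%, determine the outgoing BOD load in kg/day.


Load_in = volume * conc / 1000 = 373.1360 * 3120.2220 / 1000 = 1164.2672 kg/day
Removed = Load_in * eff / 100 = 1164.2672 * 89.4930 / 100 = 1041.9376 kg/day
Load_out = Load_in - Removed = 1164.2672 - 1041.9376 = 122.3296 kg/day


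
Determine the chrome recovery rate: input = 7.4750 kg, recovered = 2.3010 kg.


Formula: Recovery = recovered / input * 100
Substituting: Recovery = 2.3010 / 7.4750 * 100
Result: 30.7826 %


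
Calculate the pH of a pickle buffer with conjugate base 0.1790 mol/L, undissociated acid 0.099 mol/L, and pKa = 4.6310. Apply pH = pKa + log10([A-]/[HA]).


ratio = [A-] / [HA] = 0.1790 / 0.099 = 1.8081
log10(ratio) = 0.2572
pH = pKa + log10(ratio) = 4.6310 + 0.2572 = 4.8882


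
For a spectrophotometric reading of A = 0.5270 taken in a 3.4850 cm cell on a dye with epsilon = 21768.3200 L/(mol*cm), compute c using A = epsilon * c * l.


Formula: c = A / (epsilon * l)
Substituting: c = 0.5270 / (21768.3200 * 3.4850)
Result: 6.9468e-06 mol/L


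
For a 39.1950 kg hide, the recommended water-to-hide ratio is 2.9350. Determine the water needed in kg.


Formula: Water = hide_weight * ratio
Substituting: Water = 39.1950 * 2.9350
Result: 115.0373 kg


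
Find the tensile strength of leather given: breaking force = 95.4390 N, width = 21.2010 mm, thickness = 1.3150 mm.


Formula: TS = force / (width * thickness)
Substituting: TS = 95.4390 / (21.2010 * 1.3150)
Result: 3.4233 N/mm^2


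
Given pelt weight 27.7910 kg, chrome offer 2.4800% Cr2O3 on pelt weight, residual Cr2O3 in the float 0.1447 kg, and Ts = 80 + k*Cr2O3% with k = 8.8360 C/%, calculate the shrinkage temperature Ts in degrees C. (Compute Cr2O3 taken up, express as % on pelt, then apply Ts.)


Offered = pelt * offer_pct / 100 = 27.7910 * 2.4800 / 100 = 0.6892 kg
Uptake = offered - residual = 0.6892 - 0.1447 = 0.5445 kg
Cr2O3% on pelt = uptake / pelt * 100 = 0.5445 / 27.7910 * 100 = 1.9593 %
Ts = 80 + k * Cr2O3% = 80 + 8.8360 * 1.9593 = 97.3126 C


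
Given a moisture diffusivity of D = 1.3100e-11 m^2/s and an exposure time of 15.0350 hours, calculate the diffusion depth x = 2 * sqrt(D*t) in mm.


t = 15.0350 hr * 3600 = 54126.0000 s
D * t = 1.3100e-11 * 54126.0000 = 7.0905e-07
x = 2 * sqrt(D*t) = 2 * sqrt(7.0905e-07) = 0.0016841 m = 1.6841 mm


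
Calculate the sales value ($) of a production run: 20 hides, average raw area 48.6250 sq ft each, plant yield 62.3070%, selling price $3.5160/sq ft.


Raw_total = N * avg_area = 20 * 48.6250 = 972.5000 sq ft
Finished = Raw_total * yield / 100 = 972.5000 * 62.3070 / 100 = 605.9356 sq ft
Value = Finished * price = 605.9356 * 3.5160 = 2130.4695 $


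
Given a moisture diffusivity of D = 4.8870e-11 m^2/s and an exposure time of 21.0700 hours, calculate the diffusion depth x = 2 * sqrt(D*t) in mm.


t = 21.0700 hr * 3600 = 75852.0000 s
D * t = 4.8870e-11 * 75852.0000 = 3.7069e-06
x = 2 * sqrt(D*t) = 2 * sqrt(3.7069e-06) = 0.00385066 m = 3.8507 mm


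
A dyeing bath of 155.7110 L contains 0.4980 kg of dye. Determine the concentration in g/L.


Formula: Conc = dye_mass(kg) / volume(L) * 1000
Substituting: Conc = 0.4980 / 155.7110 * 1000
Result: 3.1982 g/L


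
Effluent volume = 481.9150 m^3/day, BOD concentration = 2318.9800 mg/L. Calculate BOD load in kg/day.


Formula: BOD_load = volume * conc / 1000
Substituting: BOD_load = 481.9150 * 2318.9800 / 1000
Result: 1117.5512 kg/day


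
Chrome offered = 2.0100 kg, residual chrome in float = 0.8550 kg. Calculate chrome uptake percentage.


Formula: Uptake = (offered - residual) / offered * 100
Substituting: Uptake = (2.0100 - 0.8550) / 2.0100 * 100
Result: 57.4627 %


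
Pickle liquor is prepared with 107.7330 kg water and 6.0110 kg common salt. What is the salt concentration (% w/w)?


Formula: Conc = salt / (water + salt) * 100
Substituting: Conc = 6.0110 / (107.7330 + 6.0110) * 100
Result: 5.2847 %


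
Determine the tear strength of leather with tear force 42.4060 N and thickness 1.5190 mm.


Formula: Tear strength = force / thickness
Substituting: Tear strength = 42.4060 / 1.5190
Result: 27.9171 N/mm


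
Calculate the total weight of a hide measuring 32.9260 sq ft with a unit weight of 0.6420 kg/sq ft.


Formula: Weight = area * weight_per_sqft
Substituting: Weight = 32.9260 * 0.6420
Result: 21.1385 kg


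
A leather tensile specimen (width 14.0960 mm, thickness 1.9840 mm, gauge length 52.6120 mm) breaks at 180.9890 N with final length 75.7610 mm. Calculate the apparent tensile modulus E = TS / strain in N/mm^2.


TS = F / (w * t) = 180.9890 / (14.0960 * 1.9840) = 6.4716 N/mm^2
strain = (Lf - L0) / L0 = (75.7610 - 52.6120) / 52.6120 = 0.4400
E = TS / strain = 6.4716 / 0.4400 = 14.7085 N/mm^2


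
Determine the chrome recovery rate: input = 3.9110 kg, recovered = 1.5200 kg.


Formula: Recovery = recovered / input * 100
Substituting: Recovery = 1.5200 / 3.9110 * 100
Result: 38.8647 %


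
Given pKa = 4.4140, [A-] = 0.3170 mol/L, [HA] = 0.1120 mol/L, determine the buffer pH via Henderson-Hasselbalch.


ratio = [A-] / [HA] = 0.3170 / 0.1120 = 2.8304
log10(ratio) = 0.4518
pH = pKa + log10(ratio) = 4.4140 + 0.4518 = 4.8658


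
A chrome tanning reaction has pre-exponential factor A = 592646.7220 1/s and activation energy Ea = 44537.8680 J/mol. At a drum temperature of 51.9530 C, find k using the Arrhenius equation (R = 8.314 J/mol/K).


T_K = T_C + 273.15 = 51.9530 + 273.15 = 325.1030 K
exponent = -Ea / (R * T_K) = -44537.8680 / (8.314 * 325.1030) = -16.4778
k = A * exp(exponent) = 592646.7220 * exp(-16.4778) = 0.041361 1/s


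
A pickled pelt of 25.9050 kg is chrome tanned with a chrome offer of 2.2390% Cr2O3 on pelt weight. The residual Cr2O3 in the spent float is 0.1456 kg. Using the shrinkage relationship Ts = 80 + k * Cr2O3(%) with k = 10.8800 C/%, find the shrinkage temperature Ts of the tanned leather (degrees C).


Offered = pelt * offer_pct / 100 = 25.9050 * 2.2390 / 100 = 0.5800 kg
Uptake = offered - residual = 0.5800 - 0.1456 = 0.4344 kg
Cr2O3% on pelt = uptake / pelt * 100 = 0.4344 / 25.9050 * 100 = 1.6769 %
Ts = 80 + k * Cr2O3% = 80 + 10.8800 * 1.6769 = 98.2452 C


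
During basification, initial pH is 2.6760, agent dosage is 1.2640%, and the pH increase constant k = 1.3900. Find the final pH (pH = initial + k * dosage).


Formula: pH_final = pH_initial + k * base_pct
Substituting: pH_final = 2.6760 + 1.3900 * 1.2640
Result: 4.4330


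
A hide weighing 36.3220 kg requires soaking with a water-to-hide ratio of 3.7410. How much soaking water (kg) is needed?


Formula: Water = hide_weight * ratio
Substituting: Water = 36.3220 * 3.7410
Result: 135.8806 kg


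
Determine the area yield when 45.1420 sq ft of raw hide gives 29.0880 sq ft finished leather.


Formula: Yield = finished / raw * 100
Substituting: Yield = 29.0880 / 45.1420 * 100
Result: 64.4367 %


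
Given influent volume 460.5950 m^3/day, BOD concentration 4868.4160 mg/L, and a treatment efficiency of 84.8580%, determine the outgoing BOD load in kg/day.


Load_in = volume * conc / 1000 = 460.5950 * 4868.4160 / 1000 = 2242.3681 kg/day
Removed = Load_in * eff / 100 = 2242.3681 * 84.8580 / 100 = 1902.8287 kg/day
Load_out = Load_in - Removed = 2242.3681 - 1902.8287 = 339.5394 kg/day


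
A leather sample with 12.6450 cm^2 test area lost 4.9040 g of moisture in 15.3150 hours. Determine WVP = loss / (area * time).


Formula: WVP = loss / (area * time)
Substituting: WVP = 4.9040 / (12.6450 * 15.3150)
Result: 0.025323 g/(cm^2*hr)


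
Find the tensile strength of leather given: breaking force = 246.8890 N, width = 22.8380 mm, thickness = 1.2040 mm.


Formula: TS = force / (width * thickness)
Substituting: TS = 246.8890 / (22.8380 * 1.2040)
Result: 8.9788 N/mm^2


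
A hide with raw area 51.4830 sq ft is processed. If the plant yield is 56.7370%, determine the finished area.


Formula: finished = raw * yield / 100
Substituting: finished = 51.4830 * 56.7370 / 100
Result: 29.2099 sq ft


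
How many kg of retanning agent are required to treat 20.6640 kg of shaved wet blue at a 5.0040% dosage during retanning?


Formula: Retan = substrate * pct / 100
Substituting: Retan = 20.6640 * 5.0040 / 100
Result: 1.0340 kg


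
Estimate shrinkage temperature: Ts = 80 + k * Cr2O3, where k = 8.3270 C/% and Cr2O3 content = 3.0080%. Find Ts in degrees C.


Formula: Ts = 80 + k * Cr2O3
Substituting: Ts = 80 + 8.3270 * 3.0080
Result: 105.0476 C


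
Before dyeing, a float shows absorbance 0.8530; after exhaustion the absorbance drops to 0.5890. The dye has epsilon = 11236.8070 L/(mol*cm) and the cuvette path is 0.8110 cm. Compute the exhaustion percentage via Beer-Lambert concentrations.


c_initial = A_i / (epsilon * l) = 0.8530 / (11236.8070 * 0.8110) = 9.3602e-05 mol/L
c_final = A_f / (epsilon * l) = 0.5890 / (11236.8070 * 0.8110) = 6.4633e-05 mol/L
Exhaustion = (c_initial - c_final) / c_initial * 100 = (9.3602e-05 - 6.4633e-05) / 9.3602e-05 * 100 = 30.9496 %


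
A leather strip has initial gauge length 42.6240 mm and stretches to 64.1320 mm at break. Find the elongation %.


Formula: Elongation = (Lf - L0) / L0 * 100
Substituting: Elongation = (64.1320 - 42.6240) / 42.6240 * 100
Result: 50.4598 %


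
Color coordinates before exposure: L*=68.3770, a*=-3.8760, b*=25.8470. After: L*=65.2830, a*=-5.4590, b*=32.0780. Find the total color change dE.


dL = -3.0940, da = -1.5830, db = 6.2310
dE = sqrt((-3.0940)^2 + (-1.5830)^2 + 6.2310^2) = 7.1347


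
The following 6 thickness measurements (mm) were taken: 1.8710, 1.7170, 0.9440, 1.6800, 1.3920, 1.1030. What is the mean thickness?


Formula: Average = sum / n
Substituting: Average = 8.7070 / 6
Result: 1.4512 mm


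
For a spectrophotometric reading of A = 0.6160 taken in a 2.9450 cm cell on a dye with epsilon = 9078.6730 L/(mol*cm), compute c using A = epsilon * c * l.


Formula: c = A / (epsilon * l)
Substituting: c = 0.6160 / (9078.6730 * 2.9450)
Result: 2.3039e-05 mol/L


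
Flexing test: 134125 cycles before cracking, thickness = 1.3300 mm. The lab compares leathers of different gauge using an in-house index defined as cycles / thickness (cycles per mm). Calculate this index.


Formula: Index = cycles / thickness
Substituting: Index = 134125 / 1.3300
Result: 100845.8647 cycles/mm


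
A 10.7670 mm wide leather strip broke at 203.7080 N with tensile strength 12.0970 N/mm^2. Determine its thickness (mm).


Formula: t = F / (TS * w)
Substituting: t = 203.7080 / (12.0970 * 10.7670)
Result: 1.5640 mm


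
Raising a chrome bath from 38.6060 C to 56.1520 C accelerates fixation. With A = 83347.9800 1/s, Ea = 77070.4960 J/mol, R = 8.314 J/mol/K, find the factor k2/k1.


T1 = 38.6060 + 273.15 = 311.7560 K; T2 = 56.1520 + 273.15 = 329.3020 K
k1 = A * exp(-Ea/(R*T1)) = 83347.9800 * exp(-77070.4960/(8.314*311.7560)) = 1.0169e-08 1/s
k2 = A * exp(-Ea/(R*T2)) = 83347.9800 * exp(-77070.4960/(8.314*329.3020)) = 4.9585e-08 1/s
k2/k1 = 4.9585e-08 / 1.0169e-08 = 4.8760


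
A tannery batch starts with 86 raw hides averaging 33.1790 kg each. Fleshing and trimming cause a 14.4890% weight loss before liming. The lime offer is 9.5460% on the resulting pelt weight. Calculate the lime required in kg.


Total_raw = N * avg_wt = 86 * 33.1790 = 2853.3940 kg
Substrate = Total_raw * (1 - loss/100) = 2853.3940 * (1 - 14.4890/100) = 2439.9657 kg
Lime = Substrate * pct / 100 = 2439.9657 * 9.5460 / 100 = 232.9191 kg


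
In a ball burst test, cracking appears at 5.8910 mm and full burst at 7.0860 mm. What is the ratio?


Formula: Ratio = crack / burst
Substituting: Ratio = 5.8910 / 7.0860
Result: 0.8314


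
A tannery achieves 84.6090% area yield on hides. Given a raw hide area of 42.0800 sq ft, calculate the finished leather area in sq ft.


Formula: finished = raw * yield / 100
Substituting: finished = 42.0800 * 84.6090 / 100
Result: 35.6035 sq ft


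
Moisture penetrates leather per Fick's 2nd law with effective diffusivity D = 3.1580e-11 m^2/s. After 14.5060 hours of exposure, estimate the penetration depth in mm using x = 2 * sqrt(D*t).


t = 14.5060 hr * 3600 = 52221.6000 s
D * t = 3.1580e-11 * 52221.6000 = 1.6492e-06
x = 2 * sqrt(D*t) = 2 * sqrt(1.6492e-06) = 0.00256839 m = 2.5684 mm


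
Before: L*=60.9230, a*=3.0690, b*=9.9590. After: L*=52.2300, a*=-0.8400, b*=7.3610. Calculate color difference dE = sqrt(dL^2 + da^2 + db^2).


dL = -8.6930, da = -3.9090, db = -2.5980
dE = sqrt((-8.6930)^2 + (-3.9090)^2 + (-2.5980)^2) = 9.8792


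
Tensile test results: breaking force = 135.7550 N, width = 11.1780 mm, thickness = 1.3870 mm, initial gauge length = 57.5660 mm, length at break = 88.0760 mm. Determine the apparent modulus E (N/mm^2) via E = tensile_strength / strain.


TS = F / (w * t) = 135.7550 / (11.1780 * 1.3870) = 8.7562 N/mm^2
strain = (Lf - L0) / L0 = (88.0760 - 57.5660) / 57.5660 = 0.5300
E = TS / strain = 8.7562 / 0.5300 = 16.5211 N/mm^2


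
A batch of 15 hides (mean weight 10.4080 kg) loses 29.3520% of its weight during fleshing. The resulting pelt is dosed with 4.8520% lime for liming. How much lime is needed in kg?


Total_raw = N * avg_wt = 15 * 10.4080 = 156.1200 kg
Substrate = Total_raw * (1 - loss/100) = 156.1200 * (1 - 29.3520/100) = 110.2957 kg
Lime = Substrate * pct / 100 = 110.2957 * 4.8520 / 100 = 5.3515 kg


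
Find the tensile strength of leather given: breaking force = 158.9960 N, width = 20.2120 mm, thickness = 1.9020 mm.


Formula: TS = force / (width * thickness)
Substituting: TS = 158.9960 / (20.2120 * 1.9020)
Result: 4.1359 N/mm^2


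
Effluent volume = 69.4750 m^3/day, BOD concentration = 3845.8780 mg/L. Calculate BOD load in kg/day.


Formula: BOD_load = volume * conc / 1000
Substituting: BOD_load = 69.4750 * 3845.8780 / 1000
Result: 267.1924 kg/day


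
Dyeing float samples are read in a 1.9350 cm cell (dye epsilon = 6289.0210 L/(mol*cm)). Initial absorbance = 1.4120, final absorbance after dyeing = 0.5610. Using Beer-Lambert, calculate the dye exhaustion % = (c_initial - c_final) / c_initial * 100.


c_initial = A_i / (epsilon * l) = 1.4120 / (6289.0210 * 1.9350) = 1.1603e-04 mol/L
c_final = A_f / (epsilon * l) = 0.5610 / (6289.0210 * 1.9350) = 4.6100e-05 mol/L
Exhaustion = (c_initial - c_final) / c_initial * 100 = (1.1603e-04 - 4.6100e-05) / 1.1603e-04 * 100 = 60.2691 %


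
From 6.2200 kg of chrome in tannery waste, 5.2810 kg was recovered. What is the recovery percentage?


Formula: Recovery = recovered / input * 100
Substituting: Recovery = 5.2810 / 6.2200 * 100
Result: 84.9035 %


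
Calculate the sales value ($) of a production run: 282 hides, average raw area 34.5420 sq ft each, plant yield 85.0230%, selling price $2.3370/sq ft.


Raw_total = N * avg_area = 282 * 34.5420 = 9740.8440 sq ft
Finished = Raw_total * yield / 100 = 9740.8440 * 85.0230 / 100 = 8281.9578 sq ft
Value = Finished * price = 8281.9578 * 2.3370 = 19354.9354 $


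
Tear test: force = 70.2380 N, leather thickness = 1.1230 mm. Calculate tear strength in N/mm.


Formula: Tear strength = force / thickness
Substituting: Tear strength = 70.2380 / 1.1230
Result: 62.5450 N/mm


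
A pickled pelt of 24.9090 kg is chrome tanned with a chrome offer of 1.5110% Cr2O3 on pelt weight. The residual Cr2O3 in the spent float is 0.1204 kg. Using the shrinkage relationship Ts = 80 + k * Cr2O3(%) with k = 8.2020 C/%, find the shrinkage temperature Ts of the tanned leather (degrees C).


Offered = pelt * offer_pct / 100 = 24.9090 * 1.5110 / 100 = 0.3764 kg
Uptake = offered - residual = 0.3764 - 0.1204 = 0.2560 kg
Cr2O3% on pelt = uptake / pelt * 100 = 0.2560 / 24.9090 * 100 = 1.0276 %
Ts = 80 + k * Cr2O3% = 80 + 8.2020 * 1.0276 = 88.4287 C


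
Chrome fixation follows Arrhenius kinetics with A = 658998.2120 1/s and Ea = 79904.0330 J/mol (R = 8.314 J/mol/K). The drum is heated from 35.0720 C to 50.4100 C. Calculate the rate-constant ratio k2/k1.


T1 = 35.0720 + 273.15 = 308.2220 K; T2 = 50.4100 + 273.15 = 323.5600 K
k1 = A * exp(-Ea/(R*T1)) = 658998.2120 * exp(-79904.0330/(8.314*308.2220)) = 1.8923e-08 1/s
k2 = A * exp(-Ea/(R*T2)) = 658998.2120 * exp(-79904.0330/(8.314*323.5600)) = 8.2972e-08 1/s
k2/k1 = 8.2972e-08 / 1.8923e-08 = 4.3847


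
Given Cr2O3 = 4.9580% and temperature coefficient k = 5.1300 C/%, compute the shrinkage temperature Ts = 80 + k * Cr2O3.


Formula: Ts = 80 + k * Cr2O3
Substituting: Ts = 80 + 5.1300 * 4.9580
Result: 105.4345 C


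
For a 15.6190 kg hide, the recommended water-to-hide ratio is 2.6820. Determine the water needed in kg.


Formula: Water = hide_weight * ratio
Substituting: Water = 15.6190 * 2.6820
Result: 41.8902 kg


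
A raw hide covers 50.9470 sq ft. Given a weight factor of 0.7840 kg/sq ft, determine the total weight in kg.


Formula: Weight = area * weight_per_sqft
Substituting: Weight = 50.9470 * 0.7840
Result: 39.9424 kg


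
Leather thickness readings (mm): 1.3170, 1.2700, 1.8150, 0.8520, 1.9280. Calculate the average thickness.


Formula: Average = sum / n
Substituting: Average = 7.1820 / 5
Result: 1.4364 mm


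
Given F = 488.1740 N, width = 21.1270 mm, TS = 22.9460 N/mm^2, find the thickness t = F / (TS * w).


Formula: t = F / (TS * w)
Substituting: t = 488.1740 / (22.9460 * 21.1270)
Result: 1.0070 mm


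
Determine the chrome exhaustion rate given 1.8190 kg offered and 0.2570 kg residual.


Formula: Uptake = (offered - residual) / offered * 100
Substituting: Uptake = (1.8190 - 0.2570) / 1.8190 * 100
Result: 85.8714 %


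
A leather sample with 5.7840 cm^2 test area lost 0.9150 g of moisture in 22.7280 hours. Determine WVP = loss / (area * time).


Formula: WVP = loss / (area * time)
Substituting: WVP = 0.9150 / (5.7840 * 22.7280)
Result: 0.00696036 g/(cm^2*hr)


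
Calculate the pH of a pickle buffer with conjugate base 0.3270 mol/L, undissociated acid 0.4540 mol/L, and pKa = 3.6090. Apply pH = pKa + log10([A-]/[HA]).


ratio = [A-] / [HA] = 0.3270 / 0.4540 = 0.7203
log10(ratio) = -0.1425
pH = pKa + log10(ratio) = 3.6090 - 0.1425 = 3.4665


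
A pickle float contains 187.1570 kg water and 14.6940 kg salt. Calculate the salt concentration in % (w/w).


Formula: Conc = salt / (water + salt) * 100
Substituting: Conc = 14.6940 / (187.1570 + 14.6940) * 100
Result: 7.2796 %


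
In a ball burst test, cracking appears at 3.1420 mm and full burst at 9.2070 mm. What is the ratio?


Formula: Ratio = crack / burst
Substituting: Ratio = 3.1420 / 9.2070
Result: 0.3413


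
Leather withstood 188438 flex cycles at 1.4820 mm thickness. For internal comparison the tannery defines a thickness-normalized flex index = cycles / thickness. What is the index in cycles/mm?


Formula: Index = cycles / thickness
Substituting: Index = 188438 / 1.4820
Result: 127151.1471 cycles/mm


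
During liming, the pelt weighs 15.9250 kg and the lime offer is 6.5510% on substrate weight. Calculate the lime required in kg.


Formula: Lime = substrate * pct / 100
Substituting: Lime = 15.9250 * 6.5510 / 100
Result: 1.0432 kg


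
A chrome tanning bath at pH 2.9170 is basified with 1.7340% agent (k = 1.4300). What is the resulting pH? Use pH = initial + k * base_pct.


Formula: pH_final = pH_initial + k * base_pct
Substituting: pH_final = 2.9170 + 1.4300 * 1.7340
Result: 5.3966


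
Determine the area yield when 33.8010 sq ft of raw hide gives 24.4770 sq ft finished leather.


Formula: Yield = finished / raw * 100
Substituting: Yield = 24.4770 / 33.8010 * 100
Result: 72.4150 %


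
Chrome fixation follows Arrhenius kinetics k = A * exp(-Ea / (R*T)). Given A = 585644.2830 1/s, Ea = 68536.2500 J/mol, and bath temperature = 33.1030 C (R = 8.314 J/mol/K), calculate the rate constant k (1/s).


T_K = T_C + 273.15 = 33.1030 + 273.15 = 306.2530 K
exponent = -Ea / (R * T_K) = -68536.2500 / (8.314 * 306.2530) = -26.9172
k = A * exp(exponent) = 585644.2830 * exp(-26.9172) = 1.1957e-06 1/s


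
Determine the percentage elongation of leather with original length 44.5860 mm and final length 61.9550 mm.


Formula: Elongation = (Lf - L0) / L0 * 100
Substituting: Elongation = (61.9550 - 44.5860) / 44.5860 * 100
Result: 38.9562 %


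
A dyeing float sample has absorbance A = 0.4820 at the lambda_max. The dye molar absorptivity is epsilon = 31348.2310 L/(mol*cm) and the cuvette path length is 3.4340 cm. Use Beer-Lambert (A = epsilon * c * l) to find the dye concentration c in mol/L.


Formula: c = A / (epsilon * l)
Substituting: c = 0.4820 / (31348.2310 * 3.4340)
Result: 4.4775e-06 mol/L


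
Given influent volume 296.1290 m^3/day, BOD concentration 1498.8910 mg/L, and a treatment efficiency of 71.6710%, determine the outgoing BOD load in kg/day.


Load_in = volume * conc / 1000 = 296.1290 * 1498.8910 / 1000 = 443.8651 kg/day
Removed = Load_in * eff / 100 = 443.8651 * 71.6710 / 100 = 318.1226 kg/day
Load_out = Load_in - Removed = 443.8651 - 318.1226 = 125.7425 kg/day


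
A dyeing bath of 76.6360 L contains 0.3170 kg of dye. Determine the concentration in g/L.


Formula: Conc = dye_mass(kg) / volume(L) * 1000
Substituting: Conc = 0.3170 / 76.6360 * 1000
Result: 4.1364 g/L


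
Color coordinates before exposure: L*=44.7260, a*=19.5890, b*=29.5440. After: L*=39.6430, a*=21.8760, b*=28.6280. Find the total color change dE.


dL = -5.0830, da = 2.2870, db = -0.9160
dE = sqrt((-5.0830)^2 + 2.2870^2 + (-0.9160)^2) = 5.6486


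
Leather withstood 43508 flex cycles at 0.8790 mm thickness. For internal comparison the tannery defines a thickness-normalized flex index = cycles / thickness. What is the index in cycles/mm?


Formula: Index = cycles / thickness
Substituting: Index = 43508 / 0.8790
Result: 49497.1559 cycles/mm


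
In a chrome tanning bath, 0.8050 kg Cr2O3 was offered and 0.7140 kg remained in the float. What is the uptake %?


Formula: Uptake = (offered - residual) / offered * 100
Substituting: Uptake = (0.8050 - 0.7140) / 0.8050 * 100
Result: 11.3043 %


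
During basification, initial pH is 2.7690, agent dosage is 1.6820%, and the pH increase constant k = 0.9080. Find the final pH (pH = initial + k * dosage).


Formula: pH_final = pH_initial + k * base_pct
Substituting: pH_final = 2.7690 + 0.9080 * 1.6820
Result: 4.2963


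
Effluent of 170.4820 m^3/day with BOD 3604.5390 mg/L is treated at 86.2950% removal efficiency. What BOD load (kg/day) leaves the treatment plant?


Load_in = volume * conc / 1000 = 170.4820 * 3604.5390 / 1000 = 614.5090 kg/day
Removed = Load_in * eff / 100 = 614.5090 * 86.2950 / 100 = 530.2906 kg/day
Load_out = Load_in - Removed = 614.5090 - 530.2906 = 84.2185 kg/day


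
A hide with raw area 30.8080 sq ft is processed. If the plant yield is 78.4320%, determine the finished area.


Formula: finished = raw * yield / 100
Substituting: finished = 30.8080 * 78.4320 / 100
Result: 24.1633 sq ft


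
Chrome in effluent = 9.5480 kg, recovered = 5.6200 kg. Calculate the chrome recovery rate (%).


Formula: Recovery = recovered / input * 100
Substituting: Recovery = 5.6200 / 9.5480 * 100
Result: 58.8605 %


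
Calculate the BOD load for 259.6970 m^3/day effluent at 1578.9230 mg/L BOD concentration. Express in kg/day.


Formula: BOD_load = volume * conc / 1000
Substituting: BOD_load = 259.6970 * 1578.9230 / 1000
Result: 410.0416 kg/day


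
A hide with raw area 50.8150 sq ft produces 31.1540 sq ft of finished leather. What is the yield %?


Formula: Yield = finished / raw * 100
Substituting: Yield = 31.1540 / 50.8150 * 100
Result: 61.3087 %


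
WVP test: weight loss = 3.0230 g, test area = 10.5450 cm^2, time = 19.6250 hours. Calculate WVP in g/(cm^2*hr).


Formula: WVP = loss / (area * time)
Substituting: WVP = 3.0230 / (10.5450 * 19.6250)
Result: 0.0146077 g/(cm^2*hr)


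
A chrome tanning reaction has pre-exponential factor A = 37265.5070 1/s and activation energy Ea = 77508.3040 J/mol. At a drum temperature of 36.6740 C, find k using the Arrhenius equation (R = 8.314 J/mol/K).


T_K = T_C + 273.15 = 36.6740 + 273.15 = 309.8240 K
exponent = -Ea / (R * T_K) = -77508.3040 / (8.314 * 309.8240) = -30.0901
k = A * exp(exponent) = 37265.5070 * exp(-30.0901) = 3.1868e-09 1/s


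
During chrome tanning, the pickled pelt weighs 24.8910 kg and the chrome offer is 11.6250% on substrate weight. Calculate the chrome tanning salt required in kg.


Formula: Chrome = substrate * pct / 100
Substituting: Chrome = 24.8910 * 11.6250 / 100
Result: 2.8936 kg


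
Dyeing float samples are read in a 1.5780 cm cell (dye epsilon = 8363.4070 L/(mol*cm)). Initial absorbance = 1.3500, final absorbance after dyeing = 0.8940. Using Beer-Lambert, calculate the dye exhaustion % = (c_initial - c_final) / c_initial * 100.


c_initial = A_i / (epsilon * l) = 1.3500 / (8363.4070 * 1.5780) = 1.0229e-04 mol/L
c_final = A_f / (epsilon * l) = 0.8940 / (8363.4070 * 1.5780) = 6.7740e-05 mol/L
Exhaustion = (c_initial - c_final) / c_initial * 100 = (1.0229e-04 - 6.7740e-05) / 1.0229e-04 * 100 = 33.7778 %


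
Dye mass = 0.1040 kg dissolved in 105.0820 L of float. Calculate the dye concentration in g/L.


Formula: Conc = dye_mass(kg) / volume(L) * 1000
Substituting: Conc = 0.1040 / 105.0820 * 1000
Result: 0.9897 g/L


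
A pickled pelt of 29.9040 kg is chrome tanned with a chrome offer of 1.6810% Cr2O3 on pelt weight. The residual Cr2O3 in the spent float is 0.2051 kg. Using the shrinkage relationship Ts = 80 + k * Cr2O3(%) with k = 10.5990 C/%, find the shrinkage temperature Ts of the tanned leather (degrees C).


Offered = pelt * offer_pct / 100 = 29.9040 * 1.6810 / 100 = 0.5027 kg
Uptake = offered - residual = 0.5027 - 0.2051 = 0.2976 kg
Cr2O3% on pelt = uptake / pelt * 100 = 0.2976 / 29.9040 * 100 = 0.9951 %
Ts = 80 + k * Cr2O3% = 80 + 10.5990 * 0.9951 = 90.5475 C


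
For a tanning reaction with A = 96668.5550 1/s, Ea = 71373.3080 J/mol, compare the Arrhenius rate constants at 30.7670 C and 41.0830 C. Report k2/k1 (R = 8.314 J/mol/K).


T1 = 30.7670 + 273.15 = 303.9170 K; T2 = 41.0830 + 273.15 = 314.2330 K
k1 = A * exp(-Ea/(R*T1)) = 96668.5550 * exp(-71373.3080/(8.314*303.9170)) = 5.2217e-08 1/s
k2 = A * exp(-Ea/(R*T2)) = 96668.5550 * exp(-71373.3080/(8.314*314.2330)) = 1.3199e-07 1/s
k2/k1 = 1.3199e-07 / 5.2217e-08 = 2.5277


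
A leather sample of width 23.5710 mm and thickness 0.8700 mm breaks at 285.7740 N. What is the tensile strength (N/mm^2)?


Formula: TS = force / (width * thickness)
Substituting: TS = 285.7740 / (23.5710 * 0.8700)
Result: 13.9356 N/mm^2


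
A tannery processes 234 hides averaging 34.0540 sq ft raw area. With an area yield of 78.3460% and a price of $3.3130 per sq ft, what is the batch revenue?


Raw_total = N * avg_area = 234 * 34.0540 = 7968.6360 sq ft
Finished = Raw_total * yield / 100 = 7968.6360 * 78.3460 / 100 = 6243.1076 sq ft
Value = Finished * price = 6243.1076 * 3.3130 = 20683.4153 $


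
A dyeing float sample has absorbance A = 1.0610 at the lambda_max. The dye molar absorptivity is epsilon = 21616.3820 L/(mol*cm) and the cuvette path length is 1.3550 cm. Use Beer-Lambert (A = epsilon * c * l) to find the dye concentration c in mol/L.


Formula: c = A / (epsilon * l)
Substituting: c = 1.0610 / (21616.3820 * 1.3550)
Result: 3.6224e-05 mol/L


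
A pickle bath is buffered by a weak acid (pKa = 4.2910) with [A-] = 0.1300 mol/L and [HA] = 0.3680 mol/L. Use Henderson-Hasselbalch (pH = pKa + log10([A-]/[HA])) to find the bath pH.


ratio = [A-] / [HA] = 0.1300 / 0.3680 = 0.3533
log10(ratio) = -0.4519
pH = pKa + log10(ratio) = 4.2910 - 0.4519 = 3.8391


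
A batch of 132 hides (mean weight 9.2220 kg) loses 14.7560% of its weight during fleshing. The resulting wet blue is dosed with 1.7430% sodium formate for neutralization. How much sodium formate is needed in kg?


Total_raw = N * avg_wt = 132 * 9.2220 = 1217.3040 kg
Substrate = Total_raw * (1 - loss/100) = 1217.3040 * (1 - 14.7560/100) = 1037.6786 kg
Neutralizer = Substrate * pct / 100 = 1037.6786 * 1.7430 / 100 = 18.0867 kg


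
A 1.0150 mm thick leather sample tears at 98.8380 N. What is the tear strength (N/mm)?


Formula: Tear strength = force / thickness
Substituting: Tear strength = 98.8380 / 1.0150
Result: 97.3773 N/mm


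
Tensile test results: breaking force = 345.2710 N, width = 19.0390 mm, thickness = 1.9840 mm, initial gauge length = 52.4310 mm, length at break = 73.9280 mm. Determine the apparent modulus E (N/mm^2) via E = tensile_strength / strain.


TS = F / (w * t) = 345.2710 / (19.0390 * 1.9840) = 9.1406 N/mm^2
strain = (Lf - L0) / L0 = (73.9280 - 52.4310) / 52.4310 = 0.4100
E = TS / strain = 9.1406 / 0.4100 = 22.2938 N/mm^2


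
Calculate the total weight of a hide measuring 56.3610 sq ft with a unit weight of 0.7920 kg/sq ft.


Formula: Weight = area * weight_per_sqft
Substituting: Weight = 56.3610 * 0.7920
Result: 44.6379 kg


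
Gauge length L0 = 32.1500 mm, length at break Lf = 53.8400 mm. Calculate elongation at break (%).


Formula: Elongation = (Lf - L0) / L0 * 100
Substituting: Elongation = (53.8400 - 32.1500) / 32.1500 * 100
Result: 67.4650 %


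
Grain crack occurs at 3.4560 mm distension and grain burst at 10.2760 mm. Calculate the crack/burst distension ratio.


Formula: Ratio = crack / burst
Substituting: Ratio = 3.4560 / 10.2760
Result: 0.3363


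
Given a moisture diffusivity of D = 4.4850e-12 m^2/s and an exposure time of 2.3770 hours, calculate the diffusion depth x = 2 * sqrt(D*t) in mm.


t = 2.3770 hr * 3600 = 8557.2000 s
D * t = 4.4850e-12 * 8557.2000 = 3.8379e-08
x = 2 * sqrt(D*t) = 2 * sqrt(3.8379e-08) = 3.9181e-04 m = 0.3918 mm


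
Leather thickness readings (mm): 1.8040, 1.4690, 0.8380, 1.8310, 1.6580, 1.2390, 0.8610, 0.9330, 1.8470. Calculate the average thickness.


Formula: Average = sum / n
Substituting: Average = 12.4800 / 9
Result: 1.3867 mm


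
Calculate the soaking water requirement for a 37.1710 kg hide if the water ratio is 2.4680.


Formula: Water = hide_weight * ratio
Substituting: Water = 37.1710 * 2.4680
Result: 91.7380 kg


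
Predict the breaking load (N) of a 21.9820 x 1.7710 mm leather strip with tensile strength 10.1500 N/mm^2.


Formula: F = TS * w * t
Substituting: F = 10.1500 * 21.9820 * 1.7710
Result: 395.1407 N


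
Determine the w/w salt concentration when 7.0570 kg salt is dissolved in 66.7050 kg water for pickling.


Formula: Conc = salt / (water + salt) * 100
Substituting: Conc = 7.0570 / (66.7050 + 7.0570) * 100
Result: 9.5673 %


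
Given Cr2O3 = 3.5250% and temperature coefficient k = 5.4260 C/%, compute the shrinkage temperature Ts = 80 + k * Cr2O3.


Formula: Ts = 80 + k * Cr2O3
Substituting: Ts = 80 + 5.4260 * 3.5250
Result: 99.1266 C


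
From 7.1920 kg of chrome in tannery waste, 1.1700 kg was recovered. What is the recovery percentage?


Formula: Recovery = recovered / input * 100
Substituting: Recovery = 1.1700 / 7.1920 * 100
Result: 16.2681 %


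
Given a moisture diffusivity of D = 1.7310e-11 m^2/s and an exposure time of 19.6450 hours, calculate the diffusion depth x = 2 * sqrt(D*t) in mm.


t = 19.6450 hr * 3600 = 70722.0000 s
D * t = 1.7310e-11 * 70722.0000 = 1.2242e-06
x = 2 * sqrt(D*t) = 2 * sqrt(1.2242e-06) = 0.00221287 m = 2.2129 mm


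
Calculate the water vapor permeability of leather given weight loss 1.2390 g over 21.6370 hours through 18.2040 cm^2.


Formula: WVP = loss / (area * time)
Substituting: WVP = 1.2390 / (18.2040 * 21.6370)
Result: 0.00314563 g/(cm^2*hr)


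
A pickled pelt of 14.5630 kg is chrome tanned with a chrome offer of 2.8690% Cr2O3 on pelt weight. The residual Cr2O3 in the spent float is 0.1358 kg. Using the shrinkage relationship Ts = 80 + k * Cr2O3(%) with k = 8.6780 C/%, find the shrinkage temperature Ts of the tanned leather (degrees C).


Offered = pelt * offer_pct / 100 = 14.5630 * 2.8690 / 100 = 0.4178 kg
Uptake = offered - residual = 0.4178 - 0.1358 = 0.2820 kg
Cr2O3% on pelt = uptake / pelt * 100 = 0.2820 / 14.5630 * 100 = 1.9365 %
Ts = 80 + k * Cr2O3% = 80 + 8.6780 * 1.9365 = 96.8049 C


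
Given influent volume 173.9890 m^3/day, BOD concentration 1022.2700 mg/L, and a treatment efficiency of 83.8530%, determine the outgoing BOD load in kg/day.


Load_in = volume * conc / 1000 = 173.9890 * 1022.2700 / 1000 = 177.8637 kg/day
Removed = Load_in * eff / 100 = 177.8637 * 83.8530 / 100 = 149.1441 kg/day
Load_out = Load_in - Removed = 177.8637 - 149.1441 = 28.7197 kg/day


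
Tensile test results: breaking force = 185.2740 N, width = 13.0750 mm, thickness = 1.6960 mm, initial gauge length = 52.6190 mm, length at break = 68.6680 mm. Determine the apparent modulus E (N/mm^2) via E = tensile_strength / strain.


TS = F / (w * t) = 185.2740 / (13.0750 * 1.6960) = 8.3550 N/mm^2
strain = (Lf - L0) / L0 = (68.6680 - 52.6190) / 52.6190 = 0.3050
E = TS / strain = 8.3550 / 0.3050 = 27.3931 N/mm^2


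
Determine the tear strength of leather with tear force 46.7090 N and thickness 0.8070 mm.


Formula: Tear strength = force / thickness
Substituting: Tear strength = 46.7090 / 0.8070
Result: 57.8798 N/mm


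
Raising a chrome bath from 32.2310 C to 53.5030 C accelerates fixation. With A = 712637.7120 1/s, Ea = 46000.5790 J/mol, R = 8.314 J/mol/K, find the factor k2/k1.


T1 = 32.2310 + 273.15 = 305.3810 K; T2 = 53.5030 + 273.15 = 326.6530 K
k1 = A * exp(-Ea/(R*T1)) = 712637.7120 * exp(-46000.5790/(8.314*305.3810)) = 0.00964502 1/s
k2 = A * exp(-Ea/(R*T2)) = 712637.7120 * exp(-46000.5790/(8.314*326.6530)) = 0.0313843 1/s
k2/k1 = 0.0313843 / 0.00964502 = 3.2539
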